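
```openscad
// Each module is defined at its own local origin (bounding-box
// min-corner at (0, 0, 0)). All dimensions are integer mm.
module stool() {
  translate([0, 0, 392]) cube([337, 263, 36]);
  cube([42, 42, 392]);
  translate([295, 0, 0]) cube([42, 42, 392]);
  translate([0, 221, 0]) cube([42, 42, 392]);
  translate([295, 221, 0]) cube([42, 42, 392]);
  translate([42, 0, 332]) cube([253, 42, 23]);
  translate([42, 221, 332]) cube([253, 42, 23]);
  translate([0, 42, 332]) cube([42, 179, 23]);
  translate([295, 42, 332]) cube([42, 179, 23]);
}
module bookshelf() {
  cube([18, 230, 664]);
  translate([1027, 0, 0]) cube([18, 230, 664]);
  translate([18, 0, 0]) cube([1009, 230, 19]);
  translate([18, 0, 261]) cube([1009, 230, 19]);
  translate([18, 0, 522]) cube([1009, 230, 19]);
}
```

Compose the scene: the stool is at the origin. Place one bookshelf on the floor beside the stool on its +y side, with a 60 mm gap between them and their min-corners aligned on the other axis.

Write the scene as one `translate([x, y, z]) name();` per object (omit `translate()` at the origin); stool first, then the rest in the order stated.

stool();
translate([0, 323, 0]) bookshelf();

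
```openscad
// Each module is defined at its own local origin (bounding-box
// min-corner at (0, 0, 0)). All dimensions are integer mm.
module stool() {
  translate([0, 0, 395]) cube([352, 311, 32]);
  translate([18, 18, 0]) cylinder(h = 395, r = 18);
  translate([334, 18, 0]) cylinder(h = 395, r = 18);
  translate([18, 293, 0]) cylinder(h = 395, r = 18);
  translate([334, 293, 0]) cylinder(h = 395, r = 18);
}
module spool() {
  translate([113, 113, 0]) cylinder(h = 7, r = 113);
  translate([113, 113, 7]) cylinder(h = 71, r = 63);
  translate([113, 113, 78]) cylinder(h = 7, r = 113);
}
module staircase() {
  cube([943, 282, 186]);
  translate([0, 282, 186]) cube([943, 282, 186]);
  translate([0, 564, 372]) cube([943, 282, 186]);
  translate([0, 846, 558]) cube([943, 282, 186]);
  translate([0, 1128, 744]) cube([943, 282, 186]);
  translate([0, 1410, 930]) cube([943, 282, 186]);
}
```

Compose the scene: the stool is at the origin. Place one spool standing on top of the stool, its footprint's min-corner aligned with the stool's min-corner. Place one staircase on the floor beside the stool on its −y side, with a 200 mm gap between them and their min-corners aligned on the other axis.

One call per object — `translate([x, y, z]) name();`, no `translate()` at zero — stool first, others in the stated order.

stool();
translate([0, 0, 427]) spool();
translate([0, -1892, 0]) staircase();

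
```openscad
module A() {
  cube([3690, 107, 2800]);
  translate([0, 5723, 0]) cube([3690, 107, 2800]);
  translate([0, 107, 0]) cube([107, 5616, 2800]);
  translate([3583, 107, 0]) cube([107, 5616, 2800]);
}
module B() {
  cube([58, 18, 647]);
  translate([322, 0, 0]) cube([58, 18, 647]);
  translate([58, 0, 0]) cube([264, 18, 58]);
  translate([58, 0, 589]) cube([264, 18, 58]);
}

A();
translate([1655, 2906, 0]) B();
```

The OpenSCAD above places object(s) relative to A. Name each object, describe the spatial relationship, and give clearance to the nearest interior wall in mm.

Clearances: x = 1548, y = 2799; minimum 1548 mm.

A is a house frame. B is a picture frame. The picture frame sits inside the house frame, centred. The clearance to the nearest interior wall is 1548 mm.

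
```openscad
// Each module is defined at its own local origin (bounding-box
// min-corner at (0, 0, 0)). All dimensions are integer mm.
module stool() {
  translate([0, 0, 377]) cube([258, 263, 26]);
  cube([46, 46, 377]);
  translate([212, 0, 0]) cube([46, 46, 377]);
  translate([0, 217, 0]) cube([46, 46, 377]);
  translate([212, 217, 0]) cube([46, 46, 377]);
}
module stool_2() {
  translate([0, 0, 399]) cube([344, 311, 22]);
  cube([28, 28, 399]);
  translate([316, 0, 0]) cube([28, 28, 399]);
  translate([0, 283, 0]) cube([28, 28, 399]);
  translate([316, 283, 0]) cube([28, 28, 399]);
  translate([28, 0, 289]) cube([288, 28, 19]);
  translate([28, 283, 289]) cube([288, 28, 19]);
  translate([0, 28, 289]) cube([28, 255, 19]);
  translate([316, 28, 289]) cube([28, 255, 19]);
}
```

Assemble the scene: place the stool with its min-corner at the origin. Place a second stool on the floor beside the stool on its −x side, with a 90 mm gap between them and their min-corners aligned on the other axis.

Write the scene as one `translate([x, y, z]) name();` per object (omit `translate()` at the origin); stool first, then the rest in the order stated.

stool();
translate([-434, 0, 0]) stool_2();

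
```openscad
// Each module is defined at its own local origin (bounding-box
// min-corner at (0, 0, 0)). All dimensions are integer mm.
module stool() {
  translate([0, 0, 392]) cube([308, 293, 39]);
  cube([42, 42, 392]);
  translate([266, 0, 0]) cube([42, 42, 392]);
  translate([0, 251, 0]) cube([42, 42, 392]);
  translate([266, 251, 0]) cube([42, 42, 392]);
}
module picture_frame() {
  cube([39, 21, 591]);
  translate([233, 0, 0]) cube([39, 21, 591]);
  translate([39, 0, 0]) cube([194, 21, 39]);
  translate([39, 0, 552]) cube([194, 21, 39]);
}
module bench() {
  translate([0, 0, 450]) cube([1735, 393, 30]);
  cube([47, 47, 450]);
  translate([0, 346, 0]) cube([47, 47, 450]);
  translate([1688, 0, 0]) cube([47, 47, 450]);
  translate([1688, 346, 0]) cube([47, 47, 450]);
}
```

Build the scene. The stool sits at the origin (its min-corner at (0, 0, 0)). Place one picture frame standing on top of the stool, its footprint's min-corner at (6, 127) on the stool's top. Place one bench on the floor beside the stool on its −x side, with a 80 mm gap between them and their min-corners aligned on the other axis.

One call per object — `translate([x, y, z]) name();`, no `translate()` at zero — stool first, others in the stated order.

stool();
translate([6, 127, 431]) picture_frame();
translate([-1815, 0, 0]) bench();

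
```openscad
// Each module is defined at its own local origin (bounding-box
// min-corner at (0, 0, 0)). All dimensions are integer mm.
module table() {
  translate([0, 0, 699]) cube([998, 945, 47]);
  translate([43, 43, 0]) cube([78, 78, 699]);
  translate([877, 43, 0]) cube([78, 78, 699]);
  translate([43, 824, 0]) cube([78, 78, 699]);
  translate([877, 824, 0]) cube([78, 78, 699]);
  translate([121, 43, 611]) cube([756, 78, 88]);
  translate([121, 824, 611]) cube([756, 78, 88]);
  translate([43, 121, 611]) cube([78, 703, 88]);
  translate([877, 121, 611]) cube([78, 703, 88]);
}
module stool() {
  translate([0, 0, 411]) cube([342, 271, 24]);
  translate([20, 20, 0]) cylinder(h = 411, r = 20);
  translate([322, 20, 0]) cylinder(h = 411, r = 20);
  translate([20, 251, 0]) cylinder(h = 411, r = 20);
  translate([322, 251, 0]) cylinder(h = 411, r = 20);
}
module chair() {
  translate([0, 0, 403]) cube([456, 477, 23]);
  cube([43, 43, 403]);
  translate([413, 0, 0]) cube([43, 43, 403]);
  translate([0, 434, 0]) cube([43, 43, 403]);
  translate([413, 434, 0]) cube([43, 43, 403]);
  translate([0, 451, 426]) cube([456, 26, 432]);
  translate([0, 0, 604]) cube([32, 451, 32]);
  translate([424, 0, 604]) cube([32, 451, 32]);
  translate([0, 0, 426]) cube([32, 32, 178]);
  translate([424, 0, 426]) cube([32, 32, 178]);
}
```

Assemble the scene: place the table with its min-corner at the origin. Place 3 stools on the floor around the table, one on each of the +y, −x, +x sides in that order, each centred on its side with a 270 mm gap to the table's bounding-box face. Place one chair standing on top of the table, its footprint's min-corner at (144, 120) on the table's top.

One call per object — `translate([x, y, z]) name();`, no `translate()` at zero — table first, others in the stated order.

table();
translate([328, 1215, 0]) stool();
translate([-612, 337, 0]) stool();
translate([1268, 337, 0]) stool();
translate([144, 120, 746]) chair();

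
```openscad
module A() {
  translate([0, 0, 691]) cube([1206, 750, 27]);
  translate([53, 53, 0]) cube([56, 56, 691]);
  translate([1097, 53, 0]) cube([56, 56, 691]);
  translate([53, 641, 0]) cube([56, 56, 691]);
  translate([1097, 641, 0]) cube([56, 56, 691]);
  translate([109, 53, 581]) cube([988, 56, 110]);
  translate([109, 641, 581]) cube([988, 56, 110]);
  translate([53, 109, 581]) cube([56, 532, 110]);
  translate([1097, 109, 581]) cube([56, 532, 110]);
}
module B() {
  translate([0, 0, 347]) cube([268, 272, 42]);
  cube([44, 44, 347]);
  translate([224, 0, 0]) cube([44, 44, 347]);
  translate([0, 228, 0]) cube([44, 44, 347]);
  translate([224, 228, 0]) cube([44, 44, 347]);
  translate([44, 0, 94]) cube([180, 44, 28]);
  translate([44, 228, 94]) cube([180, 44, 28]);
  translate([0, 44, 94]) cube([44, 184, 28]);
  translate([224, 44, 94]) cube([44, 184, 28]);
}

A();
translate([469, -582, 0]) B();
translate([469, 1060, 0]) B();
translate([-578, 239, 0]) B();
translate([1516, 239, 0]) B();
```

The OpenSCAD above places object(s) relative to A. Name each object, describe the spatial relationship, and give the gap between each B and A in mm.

A is a table. B is a stool. Four stools sit around the table at the −y, +y, −x, +x sides. The gap between each stool and the table is 310 mm.

Each stool's nearest face is 310 mm from the table's bounding box.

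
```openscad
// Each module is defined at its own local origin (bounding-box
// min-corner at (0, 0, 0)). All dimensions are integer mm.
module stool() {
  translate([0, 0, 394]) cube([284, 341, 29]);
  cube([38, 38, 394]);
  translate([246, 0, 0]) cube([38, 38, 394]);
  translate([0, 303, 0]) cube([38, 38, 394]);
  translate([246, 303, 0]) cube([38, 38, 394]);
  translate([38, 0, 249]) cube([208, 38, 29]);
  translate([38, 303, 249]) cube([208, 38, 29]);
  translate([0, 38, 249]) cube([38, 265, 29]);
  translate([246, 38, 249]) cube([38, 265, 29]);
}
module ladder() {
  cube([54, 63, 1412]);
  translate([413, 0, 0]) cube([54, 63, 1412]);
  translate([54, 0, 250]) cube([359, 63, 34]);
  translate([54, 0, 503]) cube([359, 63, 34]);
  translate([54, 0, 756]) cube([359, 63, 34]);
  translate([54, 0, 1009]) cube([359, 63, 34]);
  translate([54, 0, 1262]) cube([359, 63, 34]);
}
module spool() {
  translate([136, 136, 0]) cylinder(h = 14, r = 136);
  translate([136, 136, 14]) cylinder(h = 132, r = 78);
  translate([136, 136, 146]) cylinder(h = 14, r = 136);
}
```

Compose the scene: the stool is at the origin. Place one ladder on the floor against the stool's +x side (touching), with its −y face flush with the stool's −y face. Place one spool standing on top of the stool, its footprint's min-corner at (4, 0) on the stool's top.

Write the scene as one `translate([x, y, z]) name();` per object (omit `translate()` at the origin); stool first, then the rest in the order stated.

stool();
translate([284, 0, 0]) ladder();
translate([4, 0, 423]) spool();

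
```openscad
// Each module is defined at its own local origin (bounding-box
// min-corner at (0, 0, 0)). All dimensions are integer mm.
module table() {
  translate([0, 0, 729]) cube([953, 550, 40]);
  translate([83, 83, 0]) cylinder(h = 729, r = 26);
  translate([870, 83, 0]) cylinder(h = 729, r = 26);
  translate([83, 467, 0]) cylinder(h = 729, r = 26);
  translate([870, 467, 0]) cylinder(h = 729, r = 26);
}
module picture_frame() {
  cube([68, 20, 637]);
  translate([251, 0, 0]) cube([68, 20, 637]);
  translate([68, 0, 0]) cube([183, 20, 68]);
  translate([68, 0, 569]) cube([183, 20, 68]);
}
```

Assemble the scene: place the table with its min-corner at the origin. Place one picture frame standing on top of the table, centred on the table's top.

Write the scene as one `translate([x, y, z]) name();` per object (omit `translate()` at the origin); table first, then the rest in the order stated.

table();
translate([317, 265, 769]) picture_frame();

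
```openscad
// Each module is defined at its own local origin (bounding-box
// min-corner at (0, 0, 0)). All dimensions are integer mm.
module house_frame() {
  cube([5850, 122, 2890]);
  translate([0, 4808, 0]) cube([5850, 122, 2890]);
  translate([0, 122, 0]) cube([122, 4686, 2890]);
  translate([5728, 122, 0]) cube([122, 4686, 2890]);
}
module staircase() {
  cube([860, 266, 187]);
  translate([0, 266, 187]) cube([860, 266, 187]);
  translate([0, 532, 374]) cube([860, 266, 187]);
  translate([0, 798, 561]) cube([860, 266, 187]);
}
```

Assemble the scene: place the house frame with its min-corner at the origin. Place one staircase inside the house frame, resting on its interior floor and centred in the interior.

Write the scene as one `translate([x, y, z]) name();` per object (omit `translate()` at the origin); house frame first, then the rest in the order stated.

house_frame();
translate([2495, 1933, 0]) staircase();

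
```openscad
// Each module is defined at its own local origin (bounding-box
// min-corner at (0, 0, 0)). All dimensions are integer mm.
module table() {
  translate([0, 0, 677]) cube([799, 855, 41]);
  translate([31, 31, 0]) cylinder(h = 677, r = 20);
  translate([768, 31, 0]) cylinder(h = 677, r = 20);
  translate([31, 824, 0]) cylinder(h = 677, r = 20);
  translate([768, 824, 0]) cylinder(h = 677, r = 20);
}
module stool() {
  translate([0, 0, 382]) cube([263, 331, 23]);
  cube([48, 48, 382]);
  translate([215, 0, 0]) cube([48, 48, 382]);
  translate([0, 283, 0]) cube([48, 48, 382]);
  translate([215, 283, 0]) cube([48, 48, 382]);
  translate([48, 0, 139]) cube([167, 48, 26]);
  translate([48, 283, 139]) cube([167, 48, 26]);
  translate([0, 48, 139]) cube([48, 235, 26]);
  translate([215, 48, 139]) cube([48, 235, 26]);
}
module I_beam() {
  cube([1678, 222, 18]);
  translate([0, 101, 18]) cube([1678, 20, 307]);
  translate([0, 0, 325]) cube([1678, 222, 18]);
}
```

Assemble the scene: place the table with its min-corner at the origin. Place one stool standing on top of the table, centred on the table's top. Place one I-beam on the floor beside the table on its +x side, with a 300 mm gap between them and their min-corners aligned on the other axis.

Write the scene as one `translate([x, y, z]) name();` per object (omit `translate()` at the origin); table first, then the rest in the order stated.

table();
translate([268, 262, 718]) stool();
translate([1099, 0, 0]) I_beam();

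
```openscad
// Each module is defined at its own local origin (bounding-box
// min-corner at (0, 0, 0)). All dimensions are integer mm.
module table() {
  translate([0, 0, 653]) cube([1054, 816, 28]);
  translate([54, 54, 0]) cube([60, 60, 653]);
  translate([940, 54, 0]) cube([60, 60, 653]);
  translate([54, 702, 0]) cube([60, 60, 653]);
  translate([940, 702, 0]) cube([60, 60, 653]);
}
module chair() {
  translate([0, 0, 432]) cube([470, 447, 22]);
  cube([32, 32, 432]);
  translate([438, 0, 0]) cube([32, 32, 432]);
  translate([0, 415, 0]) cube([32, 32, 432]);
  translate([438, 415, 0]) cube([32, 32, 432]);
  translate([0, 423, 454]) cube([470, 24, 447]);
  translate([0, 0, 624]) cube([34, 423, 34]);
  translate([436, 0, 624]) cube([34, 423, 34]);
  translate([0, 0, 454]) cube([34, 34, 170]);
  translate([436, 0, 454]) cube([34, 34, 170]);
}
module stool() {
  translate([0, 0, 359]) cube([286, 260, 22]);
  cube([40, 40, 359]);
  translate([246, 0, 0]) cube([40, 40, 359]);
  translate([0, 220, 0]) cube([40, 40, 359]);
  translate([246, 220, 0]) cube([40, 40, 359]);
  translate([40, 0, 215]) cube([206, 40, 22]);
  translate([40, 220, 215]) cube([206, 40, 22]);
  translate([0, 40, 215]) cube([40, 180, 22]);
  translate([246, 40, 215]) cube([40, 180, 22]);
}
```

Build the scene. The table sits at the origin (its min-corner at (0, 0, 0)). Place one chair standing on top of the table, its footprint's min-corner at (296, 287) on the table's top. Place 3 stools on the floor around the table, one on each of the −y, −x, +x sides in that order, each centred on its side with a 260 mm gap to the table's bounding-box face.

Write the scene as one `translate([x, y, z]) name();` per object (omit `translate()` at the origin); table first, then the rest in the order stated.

table();
translate([296, 287, 681]) chair();
translate([384, -520, 0]) stool();
translate([-546, 278, 0]) stool();
translate([1314, 278, 0]) stool();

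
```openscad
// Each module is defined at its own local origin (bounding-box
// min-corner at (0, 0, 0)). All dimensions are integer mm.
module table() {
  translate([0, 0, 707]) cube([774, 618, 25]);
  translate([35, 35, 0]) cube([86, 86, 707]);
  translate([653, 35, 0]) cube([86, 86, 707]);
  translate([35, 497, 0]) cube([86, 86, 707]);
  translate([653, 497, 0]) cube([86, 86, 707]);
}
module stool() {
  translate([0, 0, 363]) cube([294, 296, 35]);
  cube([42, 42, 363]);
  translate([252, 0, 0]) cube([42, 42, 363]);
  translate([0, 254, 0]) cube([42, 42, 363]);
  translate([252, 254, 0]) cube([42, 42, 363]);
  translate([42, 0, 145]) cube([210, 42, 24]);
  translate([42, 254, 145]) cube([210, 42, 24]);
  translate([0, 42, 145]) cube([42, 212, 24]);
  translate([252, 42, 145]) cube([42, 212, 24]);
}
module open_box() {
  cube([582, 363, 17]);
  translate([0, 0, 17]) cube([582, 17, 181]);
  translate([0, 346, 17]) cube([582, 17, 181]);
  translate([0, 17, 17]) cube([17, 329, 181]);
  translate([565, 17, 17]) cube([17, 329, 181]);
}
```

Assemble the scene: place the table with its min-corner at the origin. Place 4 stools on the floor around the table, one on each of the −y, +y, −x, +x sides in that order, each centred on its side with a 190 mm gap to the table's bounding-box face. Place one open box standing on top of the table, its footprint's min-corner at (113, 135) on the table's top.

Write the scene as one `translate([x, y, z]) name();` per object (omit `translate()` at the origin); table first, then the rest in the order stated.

table();
translate([240, -486, 0]) stool();
translate([240, 808, 0]) stool();
translate([-484, 161, 0]) stool();
translate([964, 161, 0]) stool();
translate([113, 135, 732]) open_box();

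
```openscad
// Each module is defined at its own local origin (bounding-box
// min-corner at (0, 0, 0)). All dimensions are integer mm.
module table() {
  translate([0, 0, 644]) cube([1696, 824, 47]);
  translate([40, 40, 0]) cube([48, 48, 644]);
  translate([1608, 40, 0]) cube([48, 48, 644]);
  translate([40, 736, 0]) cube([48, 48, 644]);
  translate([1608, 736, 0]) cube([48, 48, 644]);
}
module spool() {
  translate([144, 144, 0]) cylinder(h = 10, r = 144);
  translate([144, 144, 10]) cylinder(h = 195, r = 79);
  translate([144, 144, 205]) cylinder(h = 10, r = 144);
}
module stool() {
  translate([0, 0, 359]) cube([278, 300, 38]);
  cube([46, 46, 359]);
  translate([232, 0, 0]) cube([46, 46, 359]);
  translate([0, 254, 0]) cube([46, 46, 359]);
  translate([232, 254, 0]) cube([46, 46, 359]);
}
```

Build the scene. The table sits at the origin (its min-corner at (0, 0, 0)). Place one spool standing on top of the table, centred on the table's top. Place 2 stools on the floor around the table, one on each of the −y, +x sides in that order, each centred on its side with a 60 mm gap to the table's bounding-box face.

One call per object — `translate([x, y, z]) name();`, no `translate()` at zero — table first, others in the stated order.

table();
translate([704, 268, 691]) spool();
translate([709, -360, 0]) stool();
translate([1756, 262, 0]) stool();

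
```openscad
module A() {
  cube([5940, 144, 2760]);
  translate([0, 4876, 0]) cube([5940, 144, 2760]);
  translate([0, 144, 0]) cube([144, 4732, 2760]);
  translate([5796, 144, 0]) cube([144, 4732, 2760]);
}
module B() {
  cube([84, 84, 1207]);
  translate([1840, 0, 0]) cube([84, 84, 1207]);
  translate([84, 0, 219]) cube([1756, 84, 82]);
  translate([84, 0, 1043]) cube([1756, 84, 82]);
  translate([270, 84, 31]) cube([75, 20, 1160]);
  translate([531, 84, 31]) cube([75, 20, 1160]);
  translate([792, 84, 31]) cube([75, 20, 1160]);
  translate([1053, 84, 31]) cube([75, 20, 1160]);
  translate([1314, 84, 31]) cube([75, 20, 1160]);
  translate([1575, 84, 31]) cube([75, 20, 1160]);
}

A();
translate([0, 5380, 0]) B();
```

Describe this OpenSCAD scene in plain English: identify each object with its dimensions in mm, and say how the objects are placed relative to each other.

A is the wall frame of a small rectangular building: four walls, each 2760 mm tall and 144 mm thick, enclosing a footprint 5940 mm (x) by 5020 mm (y) outside-to-outside, with no floor or roof. The front and back walls (the −y and +y sides) span the full width; the two side walls fit between them.

B is a fence section. Two 84×84 mm posts, 1207 mm tall, stand on the floor with a clear span of 1756 mm between their inner faces. Two horizontal rails of 84×82 mm section span the gap between the posts with their undersides at z = 219 mm and z = 1043 mm, flush with the posts' −y face. 6 pickets, each 75 mm wide, 20 mm thick and 1160 mm tall, are fixed to the +y face of the rails with their bottoms at z = 31 mm, evenly spaced across the span with equal gaps (rounded down to the nearest mm) at the −x end and between each pair — any rounding remainder accumulates at the +x end.

The fence section is on the floor beside the house frame on its +y side.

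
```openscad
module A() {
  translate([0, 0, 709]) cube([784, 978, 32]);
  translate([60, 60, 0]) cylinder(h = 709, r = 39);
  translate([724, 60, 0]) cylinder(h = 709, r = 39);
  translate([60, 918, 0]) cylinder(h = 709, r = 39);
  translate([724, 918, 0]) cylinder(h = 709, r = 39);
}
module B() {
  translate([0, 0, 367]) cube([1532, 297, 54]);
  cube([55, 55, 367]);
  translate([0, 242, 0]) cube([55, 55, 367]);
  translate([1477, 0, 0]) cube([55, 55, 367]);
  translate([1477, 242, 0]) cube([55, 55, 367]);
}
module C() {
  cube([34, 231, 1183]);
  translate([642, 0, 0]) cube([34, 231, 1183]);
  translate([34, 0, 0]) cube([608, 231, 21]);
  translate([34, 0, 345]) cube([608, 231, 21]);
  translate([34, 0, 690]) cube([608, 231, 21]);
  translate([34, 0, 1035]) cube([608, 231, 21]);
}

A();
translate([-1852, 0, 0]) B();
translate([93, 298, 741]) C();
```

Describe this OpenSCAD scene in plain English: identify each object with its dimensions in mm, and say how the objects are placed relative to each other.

A is a rectangular dining table. The top is 784×978×32 mm with its upper surface at z = 741 mm. It stands on four round legs of 78 mm diameter, each leg's bounding box inset 21 mm from the nearest pair of top edges, running from the floor to the underside of the top.

B is a bench: a 1532×297 mm seat slab, 54 mm thick, top at z = 421 mm, on four 55×55 mm square legs flush with the seat corners and standing on z = 0.

C is a bookshelf 676 mm wide overall, 231 mm deep and 1183 mm tall. The two sides are 34 mm thick vertical panels. 4 horizontal shelves of 21 mm thickness span between the inner faces of the sides; the lowest shelf sits on the floor and shelves are stacked with a clear vertical gap of 324 mm between each pair.

The bench is on the floor beside the table on its −x side. The bookshelf is on top of the table.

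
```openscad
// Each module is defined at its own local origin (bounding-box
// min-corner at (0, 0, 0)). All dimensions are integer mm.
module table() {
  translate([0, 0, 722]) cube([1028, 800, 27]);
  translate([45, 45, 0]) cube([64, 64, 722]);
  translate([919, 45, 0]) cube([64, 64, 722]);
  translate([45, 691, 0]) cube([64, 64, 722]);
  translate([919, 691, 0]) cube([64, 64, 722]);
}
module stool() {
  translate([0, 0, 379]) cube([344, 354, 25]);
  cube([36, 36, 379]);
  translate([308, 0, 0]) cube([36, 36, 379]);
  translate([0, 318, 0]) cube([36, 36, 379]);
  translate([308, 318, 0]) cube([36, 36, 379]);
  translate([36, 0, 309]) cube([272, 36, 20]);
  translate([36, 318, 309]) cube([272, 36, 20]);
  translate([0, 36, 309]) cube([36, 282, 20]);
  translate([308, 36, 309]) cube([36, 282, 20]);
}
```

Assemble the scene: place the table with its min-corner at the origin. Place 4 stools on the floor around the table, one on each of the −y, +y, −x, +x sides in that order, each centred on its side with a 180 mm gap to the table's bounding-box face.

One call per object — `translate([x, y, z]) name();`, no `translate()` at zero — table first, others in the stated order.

table();
translate([342, -534, 0]) stool();
translate([342, 980, 0]) stool();
translate([-524, 223, 0]) stool();
translate([1208, 223, 0]) stool();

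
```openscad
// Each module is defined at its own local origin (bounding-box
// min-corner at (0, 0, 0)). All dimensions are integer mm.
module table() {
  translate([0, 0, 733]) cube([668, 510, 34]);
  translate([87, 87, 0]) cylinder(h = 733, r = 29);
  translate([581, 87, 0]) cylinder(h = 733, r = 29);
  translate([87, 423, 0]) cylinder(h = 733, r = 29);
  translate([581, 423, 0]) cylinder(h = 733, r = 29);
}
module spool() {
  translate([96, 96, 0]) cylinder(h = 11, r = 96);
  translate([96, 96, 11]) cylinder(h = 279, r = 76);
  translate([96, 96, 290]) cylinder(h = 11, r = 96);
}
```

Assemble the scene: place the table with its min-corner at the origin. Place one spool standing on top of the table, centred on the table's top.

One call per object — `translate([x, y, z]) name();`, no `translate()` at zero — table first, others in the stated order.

table();
translate([238, 159, 767]) spool();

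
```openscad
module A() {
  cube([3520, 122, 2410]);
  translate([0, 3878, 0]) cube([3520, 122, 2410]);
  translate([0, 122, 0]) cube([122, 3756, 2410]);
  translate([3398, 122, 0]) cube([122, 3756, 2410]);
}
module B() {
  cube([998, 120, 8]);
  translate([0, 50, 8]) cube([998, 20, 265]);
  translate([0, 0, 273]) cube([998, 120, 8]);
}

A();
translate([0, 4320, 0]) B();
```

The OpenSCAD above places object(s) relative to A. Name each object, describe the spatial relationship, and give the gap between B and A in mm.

A is a house frame. B is an I-beam. The I-beam is on the floor beside the house frame on its +y side. The gap between the I-beam and the house frame is 320 mm.

The I-beam's nearest face is 320 mm from the house frame's +y face.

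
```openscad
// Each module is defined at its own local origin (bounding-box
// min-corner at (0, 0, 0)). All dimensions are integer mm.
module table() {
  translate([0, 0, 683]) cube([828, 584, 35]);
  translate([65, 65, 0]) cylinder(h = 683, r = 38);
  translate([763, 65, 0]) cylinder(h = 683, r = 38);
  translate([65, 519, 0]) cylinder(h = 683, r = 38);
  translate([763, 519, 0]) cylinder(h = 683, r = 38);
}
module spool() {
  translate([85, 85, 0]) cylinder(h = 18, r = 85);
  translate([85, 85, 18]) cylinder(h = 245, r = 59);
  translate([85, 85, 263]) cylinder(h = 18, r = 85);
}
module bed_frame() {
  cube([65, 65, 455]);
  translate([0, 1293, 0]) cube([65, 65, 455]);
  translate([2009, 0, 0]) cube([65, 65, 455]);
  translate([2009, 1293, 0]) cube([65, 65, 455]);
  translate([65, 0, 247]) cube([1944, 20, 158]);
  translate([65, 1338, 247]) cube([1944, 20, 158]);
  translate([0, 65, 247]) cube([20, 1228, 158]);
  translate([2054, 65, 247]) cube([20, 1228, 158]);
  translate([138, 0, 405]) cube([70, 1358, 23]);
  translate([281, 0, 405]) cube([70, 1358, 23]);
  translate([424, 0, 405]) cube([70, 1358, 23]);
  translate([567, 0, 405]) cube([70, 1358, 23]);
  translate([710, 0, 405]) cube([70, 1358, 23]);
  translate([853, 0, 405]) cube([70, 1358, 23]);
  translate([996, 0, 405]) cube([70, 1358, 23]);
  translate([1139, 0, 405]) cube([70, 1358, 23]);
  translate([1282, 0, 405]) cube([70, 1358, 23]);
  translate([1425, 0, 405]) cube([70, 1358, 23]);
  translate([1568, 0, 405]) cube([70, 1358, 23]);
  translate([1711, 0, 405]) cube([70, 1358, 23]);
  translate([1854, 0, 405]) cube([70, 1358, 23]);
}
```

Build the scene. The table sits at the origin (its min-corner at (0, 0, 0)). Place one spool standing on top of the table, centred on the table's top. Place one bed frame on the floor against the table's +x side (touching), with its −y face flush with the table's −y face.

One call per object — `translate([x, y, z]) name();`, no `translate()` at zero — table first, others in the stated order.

table();
translate([329, 207, 718]) spool();
translate([828, 0, 0]) bed_frame();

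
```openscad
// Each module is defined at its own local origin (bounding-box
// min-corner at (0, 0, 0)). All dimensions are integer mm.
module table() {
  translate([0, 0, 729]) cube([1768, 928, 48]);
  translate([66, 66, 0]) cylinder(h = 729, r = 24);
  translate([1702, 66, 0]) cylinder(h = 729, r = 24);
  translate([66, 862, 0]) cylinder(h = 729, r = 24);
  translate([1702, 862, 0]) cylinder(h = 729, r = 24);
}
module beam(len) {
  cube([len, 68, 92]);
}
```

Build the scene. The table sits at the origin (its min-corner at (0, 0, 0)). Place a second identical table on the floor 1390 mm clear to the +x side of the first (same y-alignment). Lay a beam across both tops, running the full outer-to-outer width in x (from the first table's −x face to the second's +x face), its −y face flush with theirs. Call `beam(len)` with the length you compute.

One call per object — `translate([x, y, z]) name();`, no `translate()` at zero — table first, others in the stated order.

table();
translate([3158, 0, 0]) table();
translate([0, 0, 777]) beam(4926);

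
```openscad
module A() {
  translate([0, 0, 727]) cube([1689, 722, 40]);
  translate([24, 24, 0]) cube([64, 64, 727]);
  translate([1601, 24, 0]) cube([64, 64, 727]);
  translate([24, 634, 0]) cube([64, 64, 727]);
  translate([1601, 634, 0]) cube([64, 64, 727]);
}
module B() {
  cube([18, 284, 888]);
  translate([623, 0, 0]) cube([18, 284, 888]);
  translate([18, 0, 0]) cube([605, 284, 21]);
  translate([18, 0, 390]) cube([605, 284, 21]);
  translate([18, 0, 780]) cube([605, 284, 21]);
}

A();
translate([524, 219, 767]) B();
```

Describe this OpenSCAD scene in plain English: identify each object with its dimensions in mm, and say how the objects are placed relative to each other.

A is a table: top 1689 mm (x) × 722 mm (y), 40 mm thick, upper face at z = 767 mm, on four 64×64 mm square legs, each inset 24 mm from the nearest pair of top edges, running from z = 0 to the bottom of the top.

B is an open bookshelf. Two side panels, each 18 mm thick, 284 mm deep and 888 mm tall, stand 641 mm apart (outside-to-outside). Between them sit 3 shelves, each 21 mm thick and 284 mm deep, spanning the full gap between the sides. The bottom shelf rests on the floor (its underside at z = 0) and the clear gap between one shelf's top and the next shelf's underside is 369 mm.

The bookshelf is on top of the table, centred.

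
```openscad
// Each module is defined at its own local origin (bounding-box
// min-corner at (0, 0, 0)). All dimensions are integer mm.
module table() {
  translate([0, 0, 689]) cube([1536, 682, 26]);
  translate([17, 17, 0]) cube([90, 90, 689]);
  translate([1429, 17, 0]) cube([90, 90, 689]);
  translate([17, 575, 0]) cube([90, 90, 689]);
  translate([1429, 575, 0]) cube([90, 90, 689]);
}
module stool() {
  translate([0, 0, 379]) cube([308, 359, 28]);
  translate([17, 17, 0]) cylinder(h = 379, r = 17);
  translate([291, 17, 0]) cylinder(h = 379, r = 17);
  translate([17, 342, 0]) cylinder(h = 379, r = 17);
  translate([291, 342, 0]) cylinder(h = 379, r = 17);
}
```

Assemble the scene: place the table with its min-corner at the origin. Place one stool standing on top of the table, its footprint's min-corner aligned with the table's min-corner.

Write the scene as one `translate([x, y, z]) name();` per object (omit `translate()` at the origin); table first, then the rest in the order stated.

table();
translate([0, 0, 715]) stool();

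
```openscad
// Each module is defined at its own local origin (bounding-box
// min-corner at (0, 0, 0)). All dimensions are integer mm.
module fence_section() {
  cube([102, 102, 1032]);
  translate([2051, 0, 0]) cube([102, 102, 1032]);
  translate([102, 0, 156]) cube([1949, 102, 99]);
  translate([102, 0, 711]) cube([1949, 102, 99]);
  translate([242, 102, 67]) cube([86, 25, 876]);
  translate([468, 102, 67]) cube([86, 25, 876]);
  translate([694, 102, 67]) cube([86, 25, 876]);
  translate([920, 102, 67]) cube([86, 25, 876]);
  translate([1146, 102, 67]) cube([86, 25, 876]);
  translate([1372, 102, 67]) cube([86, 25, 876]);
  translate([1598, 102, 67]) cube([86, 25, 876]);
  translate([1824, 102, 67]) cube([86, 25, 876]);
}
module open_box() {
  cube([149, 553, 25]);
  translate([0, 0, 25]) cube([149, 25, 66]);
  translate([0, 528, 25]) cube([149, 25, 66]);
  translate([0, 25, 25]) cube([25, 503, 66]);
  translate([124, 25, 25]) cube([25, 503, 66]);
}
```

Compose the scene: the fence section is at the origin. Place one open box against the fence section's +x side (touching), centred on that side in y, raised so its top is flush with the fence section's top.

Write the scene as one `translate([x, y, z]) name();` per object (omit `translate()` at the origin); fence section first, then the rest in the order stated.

fence_section();
translate([2153, -213, 941]) open_box();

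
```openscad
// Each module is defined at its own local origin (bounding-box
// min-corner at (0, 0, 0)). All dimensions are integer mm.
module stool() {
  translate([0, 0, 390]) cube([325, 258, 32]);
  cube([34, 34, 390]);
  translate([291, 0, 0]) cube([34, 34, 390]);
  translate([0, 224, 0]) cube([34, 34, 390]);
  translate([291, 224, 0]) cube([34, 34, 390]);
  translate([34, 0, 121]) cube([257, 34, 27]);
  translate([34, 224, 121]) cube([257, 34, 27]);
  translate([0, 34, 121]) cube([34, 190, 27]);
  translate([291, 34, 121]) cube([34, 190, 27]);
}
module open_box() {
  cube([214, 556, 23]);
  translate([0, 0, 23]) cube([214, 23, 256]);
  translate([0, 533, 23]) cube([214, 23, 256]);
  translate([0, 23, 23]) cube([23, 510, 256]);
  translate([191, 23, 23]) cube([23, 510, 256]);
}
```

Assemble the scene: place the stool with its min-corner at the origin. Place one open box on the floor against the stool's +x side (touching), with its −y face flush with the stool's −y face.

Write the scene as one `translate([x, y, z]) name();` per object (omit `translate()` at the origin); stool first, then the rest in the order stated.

stool();
translate([325, 0, 0]) open_box();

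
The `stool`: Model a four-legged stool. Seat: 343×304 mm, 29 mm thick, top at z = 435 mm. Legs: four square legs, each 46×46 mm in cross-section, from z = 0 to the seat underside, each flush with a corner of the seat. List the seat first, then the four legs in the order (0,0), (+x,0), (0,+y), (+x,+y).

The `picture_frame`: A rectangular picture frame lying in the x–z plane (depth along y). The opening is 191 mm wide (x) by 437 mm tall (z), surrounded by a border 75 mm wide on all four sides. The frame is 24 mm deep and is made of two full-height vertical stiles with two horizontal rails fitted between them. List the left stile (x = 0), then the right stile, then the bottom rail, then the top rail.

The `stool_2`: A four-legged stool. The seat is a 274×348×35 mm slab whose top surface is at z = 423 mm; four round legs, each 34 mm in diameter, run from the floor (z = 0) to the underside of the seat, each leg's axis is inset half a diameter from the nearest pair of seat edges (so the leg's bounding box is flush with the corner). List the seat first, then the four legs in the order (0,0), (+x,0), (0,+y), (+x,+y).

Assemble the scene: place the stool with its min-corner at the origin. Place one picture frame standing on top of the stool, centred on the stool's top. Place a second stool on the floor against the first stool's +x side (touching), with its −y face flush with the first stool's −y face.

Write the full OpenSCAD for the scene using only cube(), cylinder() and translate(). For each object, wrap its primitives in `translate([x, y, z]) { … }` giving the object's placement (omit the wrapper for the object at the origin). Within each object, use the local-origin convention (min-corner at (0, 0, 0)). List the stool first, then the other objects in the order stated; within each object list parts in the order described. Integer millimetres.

translate([0, 0, 406]) cube([343, 304, 29]);
cube([46, 46, 406]);
translate([297, 0, 0]) cube([46, 46, 406]);
translate([0, 258, 0]) cube([46, 46, 406]);
translate([297, 258, 0]) cube([46, 46, 406]);
translate([1, 140, 435]) {
  cube([75, 24, 587]);
  translate([266, 0, 0]) cube([75, 24, 587]);
  translate([75, 0, 0]) cube([191, 24, 75]);
  translate([75, 0, 512]) cube([191, 24, 75]);
}
translate([343, 0, 0]) {
  translate([0, 0, 388]) cube([274, 348, 35]);
  translate([17, 17, 0]) cylinder(h = 388, r = 17);
  translate([257, 17, 0]) cylinder(h = 388, r = 17);
  translate([17, 331, 0]) cylinder(h = 388, r = 17);
  translate([257, 331, 0]) cylinder(h = 388, r = 17);
}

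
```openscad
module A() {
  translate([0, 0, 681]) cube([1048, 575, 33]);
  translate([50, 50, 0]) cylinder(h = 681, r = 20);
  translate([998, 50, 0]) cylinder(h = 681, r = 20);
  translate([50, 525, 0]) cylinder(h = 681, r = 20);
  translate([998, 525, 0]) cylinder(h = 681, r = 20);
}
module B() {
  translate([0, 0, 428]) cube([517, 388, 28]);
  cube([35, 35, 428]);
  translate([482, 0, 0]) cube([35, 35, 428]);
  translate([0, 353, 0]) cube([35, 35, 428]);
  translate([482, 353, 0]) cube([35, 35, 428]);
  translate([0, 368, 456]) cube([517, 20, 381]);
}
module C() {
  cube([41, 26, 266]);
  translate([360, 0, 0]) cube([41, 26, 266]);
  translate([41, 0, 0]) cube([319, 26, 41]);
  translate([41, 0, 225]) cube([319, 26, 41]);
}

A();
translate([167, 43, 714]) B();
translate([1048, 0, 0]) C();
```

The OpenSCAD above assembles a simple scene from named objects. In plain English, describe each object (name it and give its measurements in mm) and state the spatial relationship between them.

A is a rectangular dining table. The top is 1048×575×33 mm with its upper surface at z = 714 mm. It stands on four round legs of 40 mm diameter, each leg's bounding box inset 30 mm from the nearest pair of top edges, running from the floor to the underside of the top.

B is a chair: 517×388 mm seat, 28 mm thick, top at z = 456 mm, on four 35 mm square corner legs flush with the seat edges. A 20 mm thick backrest slab spans the full seat width, extending 381 mm above the seat top, its back face flush with the seat's +y edge.

C is a picture frame with a 319×184 mm rectangular opening (x by z) and a uniform 41 mm border on every side. Frame depth is 26 mm along y. It is built from two vertical stiles running the full outside height and two horizontal rails spanning the gap between the stiles.

The chair is on top of the table. The picture frame is against the table's +x side, with their −y faces flush.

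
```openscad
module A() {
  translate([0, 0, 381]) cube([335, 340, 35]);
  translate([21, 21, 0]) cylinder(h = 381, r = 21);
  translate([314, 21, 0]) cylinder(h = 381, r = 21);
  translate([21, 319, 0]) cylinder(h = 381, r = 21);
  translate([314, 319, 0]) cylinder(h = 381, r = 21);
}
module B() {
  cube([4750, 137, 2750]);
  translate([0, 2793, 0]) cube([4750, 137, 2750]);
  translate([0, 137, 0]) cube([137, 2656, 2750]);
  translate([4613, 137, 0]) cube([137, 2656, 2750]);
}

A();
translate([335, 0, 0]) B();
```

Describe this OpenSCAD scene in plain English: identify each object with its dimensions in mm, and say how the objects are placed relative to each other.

A is a simple wooden stool: a rectangular seat 335 mm (x) by 340 mm (y), 35 mm thick, top face at z = 416 mm, on four round legs, each 42 mm in diameter. The legs rest on z = 0, each leg's axis is inset half a diameter from the nearest pair of seat edges (so the leg's bounding box is flush with the corner).

B is the wall frame of a small rectangular building: four walls, each 2750 mm tall and 137 mm thick, enclosing a footprint 4750 mm (x) by 2930 mm (y) outside-to-outside, with no floor or roof. The front and back walls (the −y and +y sides) span the full width; the two side walls fit between them.

The house frame is against the stool's +x side, with their −y faces flush.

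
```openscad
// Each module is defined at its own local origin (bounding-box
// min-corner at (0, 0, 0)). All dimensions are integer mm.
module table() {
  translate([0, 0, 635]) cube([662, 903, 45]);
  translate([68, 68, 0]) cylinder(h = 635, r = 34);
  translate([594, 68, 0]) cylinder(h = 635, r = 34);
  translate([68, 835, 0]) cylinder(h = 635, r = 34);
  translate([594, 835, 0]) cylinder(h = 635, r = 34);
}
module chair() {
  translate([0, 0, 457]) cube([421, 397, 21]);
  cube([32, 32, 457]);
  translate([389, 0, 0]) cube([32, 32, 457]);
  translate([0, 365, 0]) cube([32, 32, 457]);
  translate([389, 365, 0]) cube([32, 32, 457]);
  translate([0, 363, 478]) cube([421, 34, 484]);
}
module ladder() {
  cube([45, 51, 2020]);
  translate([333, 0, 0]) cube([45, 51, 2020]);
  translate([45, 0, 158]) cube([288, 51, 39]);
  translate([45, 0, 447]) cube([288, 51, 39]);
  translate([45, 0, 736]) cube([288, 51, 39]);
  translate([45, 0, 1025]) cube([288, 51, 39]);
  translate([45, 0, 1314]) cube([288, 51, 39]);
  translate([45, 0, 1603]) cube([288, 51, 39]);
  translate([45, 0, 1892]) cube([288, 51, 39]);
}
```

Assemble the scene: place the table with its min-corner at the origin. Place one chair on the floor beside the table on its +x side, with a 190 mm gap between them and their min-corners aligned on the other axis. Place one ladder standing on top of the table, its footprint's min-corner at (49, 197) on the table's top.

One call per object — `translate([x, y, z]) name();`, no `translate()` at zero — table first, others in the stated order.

table();
translate([852, 0, 0]) chair();
translate([49, 197, 680]) ladder();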